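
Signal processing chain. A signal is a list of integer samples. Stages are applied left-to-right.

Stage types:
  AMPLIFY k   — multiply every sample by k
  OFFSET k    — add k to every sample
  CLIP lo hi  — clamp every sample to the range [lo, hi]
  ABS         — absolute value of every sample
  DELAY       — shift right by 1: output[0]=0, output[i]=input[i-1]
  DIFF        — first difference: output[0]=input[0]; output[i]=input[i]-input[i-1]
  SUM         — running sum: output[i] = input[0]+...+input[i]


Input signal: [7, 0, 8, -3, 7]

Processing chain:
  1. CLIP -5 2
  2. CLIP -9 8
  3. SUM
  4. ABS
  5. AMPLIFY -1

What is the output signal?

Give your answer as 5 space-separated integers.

Answer: -2 -2 -4 -1 -3

Derivation:
Input: [7, 0, 8, -3, 7]
Stage 1 (CLIP -5 2): clip(7,-5,2)=2, clip(0,-5,2)=0, clip(8,-5,2)=2, clip(-3,-5,2)=-3, clip(7,-5,2)=2 -> [2, 0, 2, -3, 2]
Stage 2 (CLIP -9 8): clip(2,-9,8)=2, clip(0,-9,8)=0, clip(2,-9,8)=2, clip(-3,-9,8)=-3, clip(2,-9,8)=2 -> [2, 0, 2, -3, 2]
Stage 3 (SUM): sum[0..0]=2, sum[0..1]=2, sum[0..2]=4, sum[0..3]=1, sum[0..4]=3 -> [2, 2, 4, 1, 3]
Stage 4 (ABS): |2|=2, |2|=2, |4|=4, |1|=1, |3|=3 -> [2, 2, 4, 1, 3]
Stage 5 (AMPLIFY -1): 2*-1=-2, 2*-1=-2, 4*-1=-4, 1*-1=-1, 3*-1=-3 -> [-2, -2, -4, -1, -3]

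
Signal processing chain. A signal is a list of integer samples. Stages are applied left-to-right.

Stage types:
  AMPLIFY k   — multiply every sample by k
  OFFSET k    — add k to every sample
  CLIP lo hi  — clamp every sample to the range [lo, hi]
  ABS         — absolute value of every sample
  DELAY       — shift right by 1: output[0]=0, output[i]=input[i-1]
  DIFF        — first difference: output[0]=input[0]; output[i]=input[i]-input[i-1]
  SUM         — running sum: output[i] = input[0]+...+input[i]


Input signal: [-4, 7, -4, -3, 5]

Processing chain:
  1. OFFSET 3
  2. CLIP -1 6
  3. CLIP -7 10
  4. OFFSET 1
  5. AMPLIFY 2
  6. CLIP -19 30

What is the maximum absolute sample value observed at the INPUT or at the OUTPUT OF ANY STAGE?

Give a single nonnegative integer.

Answer: 14

Derivation:
Input: [-4, 7, -4, -3, 5] (max |s|=7)
Stage 1 (OFFSET 3): -4+3=-1, 7+3=10, -4+3=-1, -3+3=0, 5+3=8 -> [-1, 10, -1, 0, 8] (max |s|=10)
Stage 2 (CLIP -1 6): clip(-1,-1,6)=-1, clip(10,-1,6)=6, clip(-1,-1,6)=-1, clip(0,-1,6)=0, clip(8,-1,6)=6 -> [-1, 6, -1, 0, 6] (max |s|=6)
Stage 3 (CLIP -7 10): clip(-1,-7,10)=-1, clip(6,-7,10)=6, clip(-1,-7,10)=-1, clip(0,-7,10)=0, clip(6,-7,10)=6 -> [-1, 6, -1, 0, 6] (max |s|=6)
Stage 4 (OFFSET 1): -1+1=0, 6+1=7, -1+1=0, 0+1=1, 6+1=7 -> [0, 7, 0, 1, 7] (max |s|=7)
Stage 5 (AMPLIFY 2): 0*2=0, 7*2=14, 0*2=0, 1*2=2, 7*2=14 -> [0, 14, 0, 2, 14] (max |s|=14)
Stage 6 (CLIP -19 30): clip(0,-19,30)=0, clip(14,-19,30)=14, clip(0,-19,30)=0, clip(2,-19,30)=2, clip(14,-19,30)=14 -> [0, 14, 0, 2, 14] (max |s|=14)
Overall max amplitude: 14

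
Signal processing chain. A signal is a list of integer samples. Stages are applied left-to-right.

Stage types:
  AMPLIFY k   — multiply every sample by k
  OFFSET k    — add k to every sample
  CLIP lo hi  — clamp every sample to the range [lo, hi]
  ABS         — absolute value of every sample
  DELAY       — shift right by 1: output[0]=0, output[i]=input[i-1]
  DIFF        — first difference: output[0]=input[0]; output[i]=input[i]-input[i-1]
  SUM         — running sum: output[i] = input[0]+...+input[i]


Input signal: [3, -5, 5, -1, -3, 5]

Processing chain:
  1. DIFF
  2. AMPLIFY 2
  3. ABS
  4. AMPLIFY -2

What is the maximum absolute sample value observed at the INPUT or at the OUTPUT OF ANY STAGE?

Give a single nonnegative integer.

Answer: 40

Derivation:
Input: [3, -5, 5, -1, -3, 5] (max |s|=5)
Stage 1 (DIFF): s[0]=3, -5-3=-8, 5--5=10, -1-5=-6, -3--1=-2, 5--3=8 -> [3, -8, 10, -6, -2, 8] (max |s|=10)
Stage 2 (AMPLIFY 2): 3*2=6, -8*2=-16, 10*2=20, -6*2=-12, -2*2=-4, 8*2=16 -> [6, -16, 20, -12, -4, 16] (max |s|=20)
Stage 3 (ABS): |6|=6, |-16|=16, |20|=20, |-12|=12, |-4|=4, |16|=16 -> [6, 16, 20, 12, 4, 16] (max |s|=20)
Stage 4 (AMPLIFY -2): 6*-2=-12, 16*-2=-32, 20*-2=-40, 12*-2=-24, 4*-2=-8, 16*-2=-32 -> [-12, -32, -40, -24, -8, -32] (max |s|=40)
Overall max amplitude: 40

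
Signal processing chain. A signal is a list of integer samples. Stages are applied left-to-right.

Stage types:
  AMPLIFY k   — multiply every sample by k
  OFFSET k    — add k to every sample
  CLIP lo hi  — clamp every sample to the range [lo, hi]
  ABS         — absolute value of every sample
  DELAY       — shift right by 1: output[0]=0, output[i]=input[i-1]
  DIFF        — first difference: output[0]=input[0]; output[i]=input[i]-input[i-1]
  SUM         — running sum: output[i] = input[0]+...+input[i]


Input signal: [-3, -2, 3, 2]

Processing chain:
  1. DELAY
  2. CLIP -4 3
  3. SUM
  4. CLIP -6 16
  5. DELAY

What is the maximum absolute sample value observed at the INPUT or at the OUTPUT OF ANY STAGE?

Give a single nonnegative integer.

Input: [-3, -2, 3, 2] (max |s|=3)
Stage 1 (DELAY): [0, -3, -2, 3] = [0, -3, -2, 3] -> [0, -3, -2, 3] (max |s|=3)
Stage 2 (CLIP -4 3): clip(0,-4,3)=0, clip(-3,-4,3)=-3, clip(-2,-4,3)=-2, clip(3,-4,3)=3 -> [0, -3, -2, 3] (max |s|=3)
Stage 3 (SUM): sum[0..0]=0, sum[0..1]=-3, sum[0..2]=-5, sum[0..3]=-2 -> [0, -3, -5, -2] (max |s|=5)
Stage 4 (CLIP -6 16): clip(0,-6,16)=0, clip(-3,-6,16)=-3, clip(-5,-6,16)=-5, clip(-2,-6,16)=-2 -> [0, -3, -5, -2] (max |s|=5)
Stage 5 (DELAY): [0, 0, -3, -5] = [0, 0, -3, -5] -> [0, 0, -3, -5] (max |s|=5)
Overall max amplitude: 5

Answer: 5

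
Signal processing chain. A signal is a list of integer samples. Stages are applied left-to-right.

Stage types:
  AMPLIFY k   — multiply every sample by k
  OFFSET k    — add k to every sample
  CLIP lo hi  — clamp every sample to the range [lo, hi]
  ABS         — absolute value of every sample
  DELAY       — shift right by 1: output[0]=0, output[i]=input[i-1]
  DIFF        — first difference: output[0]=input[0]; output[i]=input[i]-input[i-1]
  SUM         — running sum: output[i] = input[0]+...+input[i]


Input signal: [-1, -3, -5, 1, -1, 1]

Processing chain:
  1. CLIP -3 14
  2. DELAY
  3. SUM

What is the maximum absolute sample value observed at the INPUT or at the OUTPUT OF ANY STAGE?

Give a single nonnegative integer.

Input: [-1, -3, -5, 1, -1, 1] (max |s|=5)
Stage 1 (CLIP -3 14): clip(-1,-3,14)=-1, clip(-3,-3,14)=-3, clip(-5,-3,14)=-3, clip(1,-3,14)=1, clip(-1,-3,14)=-1, clip(1,-3,14)=1 -> [-1, -3, -3, 1, -1, 1] (max |s|=3)
Stage 2 (DELAY): [0, -1, -3, -3, 1, -1] = [0, -1, -3, -3, 1, -1] -> [0, -1, -3, -3, 1, -1] (max |s|=3)
Stage 3 (SUM): sum[0..0]=0, sum[0..1]=-1, sum[0..2]=-4, sum[0..3]=-7, sum[0..4]=-6, sum[0..5]=-7 -> [0, -1, -4, -7, -6, -7] (max |s|=7)
Overall max amplitude: 7

Answer: 7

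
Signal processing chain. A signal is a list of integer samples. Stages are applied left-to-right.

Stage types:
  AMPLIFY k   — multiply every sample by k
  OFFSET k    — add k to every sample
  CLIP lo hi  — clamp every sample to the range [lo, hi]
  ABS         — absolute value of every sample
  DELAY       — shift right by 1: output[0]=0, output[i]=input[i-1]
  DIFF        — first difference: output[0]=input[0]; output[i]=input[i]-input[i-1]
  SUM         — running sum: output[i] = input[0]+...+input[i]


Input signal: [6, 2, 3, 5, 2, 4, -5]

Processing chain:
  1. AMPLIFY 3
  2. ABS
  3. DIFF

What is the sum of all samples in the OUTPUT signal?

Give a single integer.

Answer: 15

Derivation:
Input: [6, 2, 3, 5, 2, 4, -5]
Stage 1 (AMPLIFY 3): 6*3=18, 2*3=6, 3*3=9, 5*3=15, 2*3=6, 4*3=12, -5*3=-15 -> [18, 6, 9, 15, 6, 12, -15]
Stage 2 (ABS): |18|=18, |6|=6, |9|=9, |15|=15, |6|=6, |12|=12, |-15|=15 -> [18, 6, 9, 15, 6, 12, 15]
Stage 3 (DIFF): s[0]=18, 6-18=-12, 9-6=3, 15-9=6, 6-15=-9, 12-6=6, 15-12=3 -> [18, -12, 3, 6, -9, 6, 3]
Output sum: 15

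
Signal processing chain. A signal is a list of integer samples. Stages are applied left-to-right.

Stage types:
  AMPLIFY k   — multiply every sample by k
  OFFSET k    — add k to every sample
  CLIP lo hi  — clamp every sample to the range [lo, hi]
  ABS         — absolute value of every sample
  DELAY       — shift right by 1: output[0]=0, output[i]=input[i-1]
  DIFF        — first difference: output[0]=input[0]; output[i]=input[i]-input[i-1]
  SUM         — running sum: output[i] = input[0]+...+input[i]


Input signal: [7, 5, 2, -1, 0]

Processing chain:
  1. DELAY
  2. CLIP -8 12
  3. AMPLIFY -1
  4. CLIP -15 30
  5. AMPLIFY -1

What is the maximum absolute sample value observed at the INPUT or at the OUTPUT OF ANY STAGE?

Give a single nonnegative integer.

Input: [7, 5, 2, -1, 0] (max |s|=7)
Stage 1 (DELAY): [0, 7, 5, 2, -1] = [0, 7, 5, 2, -1] -> [0, 7, 5, 2, -1] (max |s|=7)
Stage 2 (CLIP -8 12): clip(0,-8,12)=0, clip(7,-8,12)=7, clip(5,-8,12)=5, clip(2,-8,12)=2, clip(-1,-8,12)=-1 -> [0, 7, 5, 2, -1] (max |s|=7)
Stage 3 (AMPLIFY -1): 0*-1=0, 7*-1=-7, 5*-1=-5, 2*-1=-2, -1*-1=1 -> [0, -7, -5, -2, 1] (max |s|=7)
Stage 4 (CLIP -15 30): clip(0,-15,30)=0, clip(-7,-15,30)=-7, clip(-5,-15,30)=-5, clip(-2,-15,30)=-2, clip(1,-15,30)=1 -> [0, -7, -5, -2, 1] (max |s|=7)
Stage 5 (AMPLIFY -1): 0*-1=0, -7*-1=7, -5*-1=5, -2*-1=2, 1*-1=-1 -> [0, 7, 5, 2, -1] (max |s|=7)
Overall max amplitude: 7

Answer: 7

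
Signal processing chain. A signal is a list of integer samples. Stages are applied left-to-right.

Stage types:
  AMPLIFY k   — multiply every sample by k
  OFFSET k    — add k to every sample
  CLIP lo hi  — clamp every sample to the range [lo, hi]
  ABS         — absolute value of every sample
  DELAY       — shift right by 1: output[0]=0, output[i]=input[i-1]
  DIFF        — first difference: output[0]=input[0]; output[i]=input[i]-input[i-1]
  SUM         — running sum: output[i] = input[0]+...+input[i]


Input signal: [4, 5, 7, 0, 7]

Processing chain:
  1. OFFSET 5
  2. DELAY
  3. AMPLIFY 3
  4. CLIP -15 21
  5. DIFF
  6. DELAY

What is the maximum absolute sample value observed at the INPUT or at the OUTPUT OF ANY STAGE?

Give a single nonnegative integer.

Answer: 36

Derivation:
Input: [4, 5, 7, 0, 7] (max |s|=7)
Stage 1 (OFFSET 5): 4+5=9, 5+5=10, 7+5=12, 0+5=5, 7+5=12 -> [9, 10, 12, 5, 12] (max |s|=12)
Stage 2 (DELAY): [0, 9, 10, 12, 5] = [0, 9, 10, 12, 5] -> [0, 9, 10, 12, 5] (max |s|=12)
Stage 3 (AMPLIFY 3): 0*3=0, 9*3=27, 10*3=30, 12*3=36, 5*3=15 -> [0, 27, 30, 36, 15] (max |s|=36)
Stage 4 (CLIP -15 21): clip(0,-15,21)=0, clip(27,-15,21)=21, clip(30,-15,21)=21, clip(36,-15,21)=21, clip(15,-15,21)=15 -> [0, 21, 21, 21, 15] (max |s|=21)
Stage 5 (DIFF): s[0]=0, 21-0=21, 21-21=0, 21-21=0, 15-21=-6 -> [0, 21, 0, 0, -6] (max |s|=21)
Stage 6 (DELAY): [0, 0, 21, 0, 0] = [0, 0, 21, 0, 0] -> [0, 0, 21, 0, 0] (max |s|=21)
Overall max amplitude: 36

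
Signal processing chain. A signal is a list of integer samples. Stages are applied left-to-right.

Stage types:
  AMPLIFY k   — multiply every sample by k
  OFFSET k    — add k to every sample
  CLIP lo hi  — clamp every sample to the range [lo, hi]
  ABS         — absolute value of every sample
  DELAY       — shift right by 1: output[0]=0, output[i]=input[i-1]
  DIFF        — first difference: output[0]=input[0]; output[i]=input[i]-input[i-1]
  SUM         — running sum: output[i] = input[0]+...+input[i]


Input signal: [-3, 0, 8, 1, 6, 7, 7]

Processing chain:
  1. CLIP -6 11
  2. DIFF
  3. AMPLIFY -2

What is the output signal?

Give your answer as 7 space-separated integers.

Answer: 6 -6 -16 14 -10 -2 0

Derivation:
Input: [-3, 0, 8, 1, 6, 7, 7]
Stage 1 (CLIP -6 11): clip(-3,-6,11)=-3, clip(0,-6,11)=0, clip(8,-6,11)=8, clip(1,-6,11)=1, clip(6,-6,11)=6, clip(7,-6,11)=7, clip(7,-6,11)=7 -> [-3, 0, 8, 1, 6, 7, 7]
Stage 2 (DIFF): s[0]=-3, 0--3=3, 8-0=8, 1-8=-7, 6-1=5, 7-6=1, 7-7=0 -> [-3, 3, 8, -7, 5, 1, 0]
Stage 3 (AMPLIFY -2): -3*-2=6, 3*-2=-6, 8*-2=-16, -7*-2=14, 5*-2=-10, 1*-2=-2, 0*-2=0 -> [6, -6, -16, 14, -10, -2, 0]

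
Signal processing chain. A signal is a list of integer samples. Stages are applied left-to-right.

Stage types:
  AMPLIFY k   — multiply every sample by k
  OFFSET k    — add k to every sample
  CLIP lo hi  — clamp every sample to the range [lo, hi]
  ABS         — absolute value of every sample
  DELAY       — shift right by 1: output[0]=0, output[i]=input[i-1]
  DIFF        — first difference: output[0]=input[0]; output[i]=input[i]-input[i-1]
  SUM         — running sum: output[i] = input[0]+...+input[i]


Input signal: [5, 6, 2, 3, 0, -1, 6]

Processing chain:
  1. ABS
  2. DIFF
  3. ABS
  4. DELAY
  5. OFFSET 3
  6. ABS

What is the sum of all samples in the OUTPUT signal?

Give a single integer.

Answer: 36

Derivation:
Input: [5, 6, 2, 3, 0, -1, 6]
Stage 1 (ABS): |5|=5, |6|=6, |2|=2, |3|=3, |0|=0, |-1|=1, |6|=6 -> [5, 6, 2, 3, 0, 1, 6]
Stage 2 (DIFF): s[0]=5, 6-5=1, 2-6=-4, 3-2=1, 0-3=-3, 1-0=1, 6-1=5 -> [5, 1, -4, 1, -3, 1, 5]
Stage 3 (ABS): |5|=5, |1|=1, |-4|=4, |1|=1, |-3|=3, |1|=1, |5|=5 -> [5, 1, 4, 1, 3, 1, 5]
Stage 4 (DELAY): [0, 5, 1, 4, 1, 3, 1] = [0, 5, 1, 4, 1, 3, 1] -> [0, 5, 1, 4, 1, 3, 1]
Stage 5 (OFFSET 3): 0+3=3, 5+3=8, 1+3=4, 4+3=7, 1+3=4, 3+3=6, 1+3=4 -> [3, 8, 4, 7, 4, 6, 4]
Stage 6 (ABS): |3|=3, |8|=8, |4|=4, |7|=7, |4|=4, |6|=6, |4|=4 -> [3, 8, 4, 7, 4, 6, 4]
Output sum: 36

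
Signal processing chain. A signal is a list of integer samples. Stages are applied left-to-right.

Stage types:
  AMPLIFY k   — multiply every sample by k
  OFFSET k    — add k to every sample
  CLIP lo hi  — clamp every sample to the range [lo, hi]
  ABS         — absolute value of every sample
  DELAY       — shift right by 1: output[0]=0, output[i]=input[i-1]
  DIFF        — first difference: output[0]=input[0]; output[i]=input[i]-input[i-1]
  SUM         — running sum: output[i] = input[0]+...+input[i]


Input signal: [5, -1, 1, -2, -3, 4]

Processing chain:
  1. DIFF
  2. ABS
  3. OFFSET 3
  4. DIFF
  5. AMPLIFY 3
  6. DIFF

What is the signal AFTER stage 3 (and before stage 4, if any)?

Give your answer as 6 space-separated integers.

Answer: 8 9 5 6 4 10

Derivation:
Input: [5, -1, 1, -2, -3, 4]
Stage 1 (DIFF): s[0]=5, -1-5=-6, 1--1=2, -2-1=-3, -3--2=-1, 4--3=7 -> [5, -6, 2, -3, -1, 7]
Stage 2 (ABS): |5|=5, |-6|=6, |2|=2, |-3|=3, |-1|=1, |7|=7 -> [5, 6, 2, 3, 1, 7]
Stage 3 (OFFSET 3): 5+3=8, 6+3=9, 2+3=5, 3+3=6, 1+3=4, 7+3=10 -> [8, 9, 5, 6, 4, 10]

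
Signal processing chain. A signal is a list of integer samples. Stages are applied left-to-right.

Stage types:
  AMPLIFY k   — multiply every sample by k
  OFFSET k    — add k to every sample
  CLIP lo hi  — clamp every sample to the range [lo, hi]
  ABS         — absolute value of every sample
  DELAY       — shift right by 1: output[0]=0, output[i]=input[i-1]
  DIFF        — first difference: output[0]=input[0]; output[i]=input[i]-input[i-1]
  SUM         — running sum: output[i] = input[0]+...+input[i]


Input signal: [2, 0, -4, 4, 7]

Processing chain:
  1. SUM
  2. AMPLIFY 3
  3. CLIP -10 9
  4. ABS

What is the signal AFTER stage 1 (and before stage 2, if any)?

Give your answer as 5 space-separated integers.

Answer: 2 2 -2 2 9

Derivation:
Input: [2, 0, -4, 4, 7]
Stage 1 (SUM): sum[0..0]=2, sum[0..1]=2, sum[0..2]=-2, sum[0..3]=2, sum[0..4]=9 -> [2, 2, -2, 2, 9]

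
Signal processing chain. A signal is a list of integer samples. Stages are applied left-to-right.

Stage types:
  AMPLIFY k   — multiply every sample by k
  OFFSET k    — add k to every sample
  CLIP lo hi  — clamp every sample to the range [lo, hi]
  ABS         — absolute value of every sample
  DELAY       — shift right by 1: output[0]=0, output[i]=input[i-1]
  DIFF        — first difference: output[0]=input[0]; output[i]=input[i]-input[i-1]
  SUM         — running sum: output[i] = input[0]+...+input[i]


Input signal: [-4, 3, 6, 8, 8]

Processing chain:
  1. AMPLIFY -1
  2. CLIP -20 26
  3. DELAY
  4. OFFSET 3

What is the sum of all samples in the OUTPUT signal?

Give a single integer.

Answer: 2

Derivation:
Input: [-4, 3, 6, 8, 8]
Stage 1 (AMPLIFY -1): -4*-1=4, 3*-1=-3, 6*-1=-6, 8*-1=-8, 8*-1=-8 -> [4, -3, -6, -8, -8]
Stage 2 (CLIP -20 26): clip(4,-20,26)=4, clip(-3,-20,26)=-3, clip(-6,-20,26)=-6, clip(-8,-20,26)=-8, clip(-8,-20,26)=-8 -> [4, -3, -6, -8, -8]
Stage 3 (DELAY): [0, 4, -3, -6, -8] = [0, 4, -3, -6, -8] -> [0, 4, -3, -6, -8]
Stage 4 (OFFSET 3): 0+3=3, 4+3=7, -3+3=0, -6+3=-3, -8+3=-5 -> [3, 7, 0, -3, -5]
Output sum: 2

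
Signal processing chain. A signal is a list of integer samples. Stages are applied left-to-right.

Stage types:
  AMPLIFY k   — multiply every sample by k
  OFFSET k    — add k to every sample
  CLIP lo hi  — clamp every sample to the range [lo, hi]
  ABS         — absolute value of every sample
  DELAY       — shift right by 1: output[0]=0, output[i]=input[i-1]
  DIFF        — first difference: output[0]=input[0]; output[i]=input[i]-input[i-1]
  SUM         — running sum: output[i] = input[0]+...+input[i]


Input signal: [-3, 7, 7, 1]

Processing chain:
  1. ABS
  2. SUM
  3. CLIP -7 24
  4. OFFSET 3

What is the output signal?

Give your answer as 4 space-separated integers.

Answer: 6 13 20 21

Derivation:
Input: [-3, 7, 7, 1]
Stage 1 (ABS): |-3|=3, |7|=7, |7|=7, |1|=1 -> [3, 7, 7, 1]
Stage 2 (SUM): sum[0..0]=3, sum[0..1]=10, sum[0..2]=17, sum[0..3]=18 -> [3, 10, 17, 18]
Stage 3 (CLIP -7 24): clip(3,-7,24)=3, clip(10,-7,24)=10, clip(17,-7,24)=17, clip(18,-7,24)=18 -> [3, 10, 17, 18]
Stage 4 (OFFSET 3): 3+3=6, 10+3=13, 17+3=20, 18+3=21 -> [6, 13, 20, 21]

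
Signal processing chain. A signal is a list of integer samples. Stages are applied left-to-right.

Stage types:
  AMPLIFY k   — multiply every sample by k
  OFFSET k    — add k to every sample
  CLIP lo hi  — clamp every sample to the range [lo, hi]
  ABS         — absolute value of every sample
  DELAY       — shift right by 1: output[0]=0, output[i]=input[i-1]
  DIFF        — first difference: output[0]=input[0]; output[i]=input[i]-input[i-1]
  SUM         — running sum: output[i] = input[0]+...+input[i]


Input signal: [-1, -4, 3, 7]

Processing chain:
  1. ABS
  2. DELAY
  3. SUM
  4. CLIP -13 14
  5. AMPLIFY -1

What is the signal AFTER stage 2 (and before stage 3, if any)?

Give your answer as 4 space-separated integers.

Input: [-1, -4, 3, 7]
Stage 1 (ABS): |-1|=1, |-4|=4, |3|=3, |7|=7 -> [1, 4, 3, 7]
Stage 2 (DELAY): [0, 1, 4, 3] = [0, 1, 4, 3] -> [0, 1, 4, 3]

Answer: 0 1 4 3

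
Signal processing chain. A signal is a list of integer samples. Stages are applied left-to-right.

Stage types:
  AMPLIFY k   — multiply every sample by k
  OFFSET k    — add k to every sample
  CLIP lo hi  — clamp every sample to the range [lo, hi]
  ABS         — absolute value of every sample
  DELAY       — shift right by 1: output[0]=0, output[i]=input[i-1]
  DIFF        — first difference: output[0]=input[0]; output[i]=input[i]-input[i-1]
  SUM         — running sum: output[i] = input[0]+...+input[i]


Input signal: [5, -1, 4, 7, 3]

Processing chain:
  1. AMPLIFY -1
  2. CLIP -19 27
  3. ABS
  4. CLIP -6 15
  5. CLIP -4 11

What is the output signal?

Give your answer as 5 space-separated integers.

Answer: 5 1 4 7 3

Derivation:
Input: [5, -1, 4, 7, 3]
Stage 1 (AMPLIFY -1): 5*-1=-5, -1*-1=1, 4*-1=-4, 7*-1=-7, 3*-1=-3 -> [-5, 1, -4, -7, -3]
Stage 2 (CLIP -19 27): clip(-5,-19,27)=-5, clip(1,-19,27)=1, clip(-4,-19,27)=-4, clip(-7,-19,27)=-7, clip(-3,-19,27)=-3 -> [-5, 1, -4, -7, -3]
Stage 3 (ABS): |-5|=5, |1|=1, |-4|=4, |-7|=7, |-3|=3 -> [5, 1, 4, 7, 3]
Stage 4 (CLIP -6 15): clip(5,-6,15)=5, clip(1,-6,15)=1, clip(4,-6,15)=4, clip(7,-6,15)=7, clip(3,-6,15)=3 -> [5, 1, 4, 7, 3]
Stage 5 (CLIP -4 11): clip(5,-4,11)=5, clip(1,-4,11)=1, clip(4,-4,11)=4, clip(7,-4,11)=7, clip(3,-4,11)=3 -> [5, 1, 4, 7, 3]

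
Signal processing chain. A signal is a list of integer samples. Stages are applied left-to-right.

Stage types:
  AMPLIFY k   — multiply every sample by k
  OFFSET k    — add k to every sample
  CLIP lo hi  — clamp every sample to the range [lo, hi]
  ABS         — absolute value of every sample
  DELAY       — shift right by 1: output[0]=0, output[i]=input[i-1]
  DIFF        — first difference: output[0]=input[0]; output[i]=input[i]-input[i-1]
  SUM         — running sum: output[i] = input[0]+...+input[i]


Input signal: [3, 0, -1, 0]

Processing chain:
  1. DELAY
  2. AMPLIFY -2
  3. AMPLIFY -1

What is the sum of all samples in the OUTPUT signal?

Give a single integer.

Input: [3, 0, -1, 0]
Stage 1 (DELAY): [0, 3, 0, -1] = [0, 3, 0, -1] -> [0, 3, 0, -1]
Stage 2 (AMPLIFY -2): 0*-2=0, 3*-2=-6, 0*-2=0, -1*-2=2 -> [0, -6, 0, 2]
Stage 3 (AMPLIFY -1): 0*-1=0, -6*-1=6, 0*-1=0, 2*-1=-2 -> [0, 6, 0, -2]
Output sum: 4

Answer: 4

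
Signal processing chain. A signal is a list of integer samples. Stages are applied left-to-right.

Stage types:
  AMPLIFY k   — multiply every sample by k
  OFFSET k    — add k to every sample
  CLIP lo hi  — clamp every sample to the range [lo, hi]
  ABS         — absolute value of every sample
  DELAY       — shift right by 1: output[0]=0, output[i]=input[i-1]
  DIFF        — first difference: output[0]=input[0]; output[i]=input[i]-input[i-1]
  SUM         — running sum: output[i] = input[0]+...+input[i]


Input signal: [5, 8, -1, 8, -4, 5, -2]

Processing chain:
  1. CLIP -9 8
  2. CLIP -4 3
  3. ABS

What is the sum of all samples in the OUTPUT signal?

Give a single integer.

Answer: 19

Derivation:
Input: [5, 8, -1, 8, -4, 5, -2]
Stage 1 (CLIP -9 8): clip(5,-9,8)=5, clip(8,-9,8)=8, clip(-1,-9,8)=-1, clip(8,-9,8)=8, clip(-4,-9,8)=-4, clip(5,-9,8)=5, clip(-2,-9,8)=-2 -> [5, 8, -1, 8, -4, 5, -2]
Stage 2 (CLIP -4 3): clip(5,-4,3)=3, clip(8,-4,3)=3, clip(-1,-4,3)=-1, clip(8,-4,3)=3, clip(-4,-4,3)=-4, clip(5,-4,3)=3, clip(-2,-4,3)=-2 -> [3, 3, -1, 3, -4, 3, -2]
Stage 3 (ABS): |3|=3, |3|=3, |-1|=1, |3|=3, |-4|=4, |3|=3, |-2|=2 -> [3, 3, 1, 3, 4, 3, 2]
Output sum: 19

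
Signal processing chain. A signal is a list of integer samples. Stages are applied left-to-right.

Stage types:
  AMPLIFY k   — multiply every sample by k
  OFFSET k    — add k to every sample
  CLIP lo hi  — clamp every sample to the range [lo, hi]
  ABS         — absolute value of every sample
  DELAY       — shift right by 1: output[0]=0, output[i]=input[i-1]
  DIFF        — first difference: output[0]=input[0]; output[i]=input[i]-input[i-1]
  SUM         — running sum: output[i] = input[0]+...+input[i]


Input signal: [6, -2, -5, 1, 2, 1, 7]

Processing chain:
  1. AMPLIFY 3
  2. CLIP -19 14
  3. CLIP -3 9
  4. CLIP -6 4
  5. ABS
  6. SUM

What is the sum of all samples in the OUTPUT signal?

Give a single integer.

Answer: 95

Derivation:
Input: [6, -2, -5, 1, 2, 1, 7]
Stage 1 (AMPLIFY 3): 6*3=18, -2*3=-6, -5*3=-15, 1*3=3, 2*3=6, 1*3=3, 7*3=21 -> [18, -6, -15, 3, 6, 3, 21]
Stage 2 (CLIP -19 14): clip(18,-19,14)=14, clip(-6,-19,14)=-6, clip(-15,-19,14)=-15, clip(3,-19,14)=3, clip(6,-19,14)=6, clip(3,-19,14)=3, clip(21,-19,14)=14 -> [14, -6, -15, 3, 6, 3, 14]
Stage 3 (CLIP -3 9): clip(14,-3,9)=9, clip(-6,-3,9)=-3, clip(-15,-3,9)=-3, clip(3,-3,9)=3, clip(6,-3,9)=6, clip(3,-3,9)=3, clip(14,-3,9)=9 -> [9, -3, -3, 3, 6, 3, 9]
Stage 4 (CLIP -6 4): clip(9,-6,4)=4, clip(-3,-6,4)=-3, clip(-3,-6,4)=-3, clip(3,-6,4)=3, clip(6,-6,4)=4, clip(3,-6,4)=3, clip(9,-6,4)=4 -> [4, -3, -3, 3, 4, 3, 4]
Stage 5 (ABS): |4|=4, |-3|=3, |-3|=3, |3|=3, |4|=4, |3|=3, |4|=4 -> [4, 3, 3, 3, 4, 3, 4]
Stage 6 (SUM): sum[0..0]=4, sum[0..1]=7, sum[0..2]=10, sum[0..3]=13, sum[0..4]=17, sum[0..5]=20, sum[0..6]=24 -> [4, 7, 10, 13, 17, 20, 24]
Output sum: 95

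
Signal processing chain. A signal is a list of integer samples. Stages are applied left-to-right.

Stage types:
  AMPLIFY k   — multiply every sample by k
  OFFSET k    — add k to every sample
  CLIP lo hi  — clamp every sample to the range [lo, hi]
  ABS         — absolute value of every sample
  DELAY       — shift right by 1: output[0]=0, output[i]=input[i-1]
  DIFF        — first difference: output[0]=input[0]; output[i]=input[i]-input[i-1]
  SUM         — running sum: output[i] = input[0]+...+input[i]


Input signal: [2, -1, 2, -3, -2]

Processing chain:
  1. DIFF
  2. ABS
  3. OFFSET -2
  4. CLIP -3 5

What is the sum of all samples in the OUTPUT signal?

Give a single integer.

Input: [2, -1, 2, -3, -2]
Stage 1 (DIFF): s[0]=2, -1-2=-3, 2--1=3, -3-2=-5, -2--3=1 -> [2, -3, 3, -5, 1]
Stage 2 (ABS): |2|=2, |-3|=3, |3|=3, |-5|=5, |1|=1 -> [2, 3, 3, 5, 1]
Stage 3 (OFFSET -2): 2+-2=0, 3+-2=1, 3+-2=1, 5+-2=3, 1+-2=-1 -> [0, 1, 1, 3, -1]
Stage 4 (CLIP -3 5): clip(0,-3,5)=0, clip(1,-3,5)=1, clip(1,-3,5)=1, clip(3,-3,5)=3, clip(-1,-3,5)=-1 -> [0, 1, 1, 3, -1]
Output sum: 4

Answer: 4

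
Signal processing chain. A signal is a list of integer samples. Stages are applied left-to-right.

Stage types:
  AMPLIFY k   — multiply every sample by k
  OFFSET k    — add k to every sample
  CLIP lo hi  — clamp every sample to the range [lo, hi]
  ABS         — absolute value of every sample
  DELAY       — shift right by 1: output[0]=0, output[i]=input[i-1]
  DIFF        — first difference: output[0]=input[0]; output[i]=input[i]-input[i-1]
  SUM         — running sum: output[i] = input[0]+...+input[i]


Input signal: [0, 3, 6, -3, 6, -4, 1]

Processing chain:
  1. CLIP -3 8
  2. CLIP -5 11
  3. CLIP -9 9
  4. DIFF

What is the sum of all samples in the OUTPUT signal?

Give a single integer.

Answer: 1

Derivation:
Input: [0, 3, 6, -3, 6, -4, 1]
Stage 1 (CLIP -3 8): clip(0,-3,8)=0, clip(3,-3,8)=3, clip(6,-3,8)=6, clip(-3,-3,8)=-3, clip(6,-3,8)=6, clip(-4,-3,8)=-3, clip(1,-3,8)=1 -> [0, 3, 6, -3, 6, -3, 1]
Stage 2 (CLIP -5 11): clip(0,-5,11)=0, clip(3,-5,11)=3, clip(6,-5,11)=6, clip(-3,-5,11)=-3, clip(6,-5,11)=6, clip(-3,-5,11)=-3, clip(1,-5,11)=1 -> [0, 3, 6, -3, 6, -3, 1]
Stage 3 (CLIP -9 9): clip(0,-9,9)=0, clip(3,-9,9)=3, clip(6,-9,9)=6, clip(-3,-9,9)=-3, clip(6,-9,9)=6, clip(-3,-9,9)=-3, clip(1,-9,9)=1 -> [0, 3, 6, -3, 6, -3, 1]
Stage 4 (DIFF): s[0]=0, 3-0=3, 6-3=3, -3-6=-9, 6--3=9, -3-6=-9, 1--3=4 -> [0, 3, 3, -9, 9, -9, 4]
Output sum: 1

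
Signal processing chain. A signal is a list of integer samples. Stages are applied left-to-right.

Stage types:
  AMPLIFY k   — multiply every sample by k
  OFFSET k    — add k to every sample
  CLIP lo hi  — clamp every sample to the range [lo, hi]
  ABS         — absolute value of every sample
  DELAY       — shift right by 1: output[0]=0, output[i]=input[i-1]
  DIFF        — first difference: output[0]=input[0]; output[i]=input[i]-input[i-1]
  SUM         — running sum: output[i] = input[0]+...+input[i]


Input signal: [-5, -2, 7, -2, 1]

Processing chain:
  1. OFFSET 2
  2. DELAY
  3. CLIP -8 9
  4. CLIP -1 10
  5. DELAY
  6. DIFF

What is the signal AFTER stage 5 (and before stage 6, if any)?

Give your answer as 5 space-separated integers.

Input: [-5, -2, 7, -2, 1]
Stage 1 (OFFSET 2): -5+2=-3, -2+2=0, 7+2=9, -2+2=0, 1+2=3 -> [-3, 0, 9, 0, 3]
Stage 2 (DELAY): [0, -3, 0, 9, 0] = [0, -3, 0, 9, 0] -> [0, -3, 0, 9, 0]
Stage 3 (CLIP -8 9): clip(0,-8,9)=0, clip(-3,-8,9)=-3, clip(0,-8,9)=0, clip(9,-8,9)=9, clip(0,-8,9)=0 -> [0, -3, 0, 9, 0]
Stage 4 (CLIP -1 10): clip(0,-1,10)=0, clip(-3,-1,10)=-1, clip(0,-1,10)=0, clip(9,-1,10)=9, clip(0,-1,10)=0 -> [0, -1, 0, 9, 0]
Stage 5 (DELAY): [0, 0, -1, 0, 9] = [0, 0, -1, 0, 9] -> [0, 0, -1, 0, 9]

Answer: 0 0 -1 0 9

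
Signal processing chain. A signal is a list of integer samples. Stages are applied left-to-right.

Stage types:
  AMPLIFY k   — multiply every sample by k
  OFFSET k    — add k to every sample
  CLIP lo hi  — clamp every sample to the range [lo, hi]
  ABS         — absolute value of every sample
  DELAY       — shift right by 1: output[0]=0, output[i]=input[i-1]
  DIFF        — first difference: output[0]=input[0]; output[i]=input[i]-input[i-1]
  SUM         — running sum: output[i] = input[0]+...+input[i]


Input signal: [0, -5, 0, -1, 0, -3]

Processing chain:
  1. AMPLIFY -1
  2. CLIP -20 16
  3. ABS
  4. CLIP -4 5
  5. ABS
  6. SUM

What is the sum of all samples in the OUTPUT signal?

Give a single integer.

Input: [0, -5, 0, -1, 0, -3]
Stage 1 (AMPLIFY -1): 0*-1=0, -5*-1=5, 0*-1=0, -1*-1=1, 0*-1=0, -3*-1=3 -> [0, 5, 0, 1, 0, 3]
Stage 2 (CLIP -20 16): clip(0,-20,16)=0, clip(5,-20,16)=5, clip(0,-20,16)=0, clip(1,-20,16)=1, clip(0,-20,16)=0, clip(3,-20,16)=3 -> [0, 5, 0, 1, 0, 3]
Stage 3 (ABS): |0|=0, |5|=5, |0|=0, |1|=1, |0|=0, |3|=3 -> [0, 5, 0, 1, 0, 3]
Stage 4 (CLIP -4 5): clip(0,-4,5)=0, clip(5,-4,5)=5, clip(0,-4,5)=0, clip(1,-4,5)=1, clip(0,-4,5)=0, clip(3,-4,5)=3 -> [0, 5, 0, 1, 0, 3]
Stage 5 (ABS): |0|=0, |5|=5, |0|=0, |1|=1, |0|=0, |3|=3 -> [0, 5, 0, 1, 0, 3]
Stage 6 (SUM): sum[0..0]=0, sum[0..1]=5, sum[0..2]=5, sum[0..3]=6, sum[0..4]=6, sum[0..5]=9 -> [0, 5, 5, 6, 6, 9]
Output sum: 31

Answer: 31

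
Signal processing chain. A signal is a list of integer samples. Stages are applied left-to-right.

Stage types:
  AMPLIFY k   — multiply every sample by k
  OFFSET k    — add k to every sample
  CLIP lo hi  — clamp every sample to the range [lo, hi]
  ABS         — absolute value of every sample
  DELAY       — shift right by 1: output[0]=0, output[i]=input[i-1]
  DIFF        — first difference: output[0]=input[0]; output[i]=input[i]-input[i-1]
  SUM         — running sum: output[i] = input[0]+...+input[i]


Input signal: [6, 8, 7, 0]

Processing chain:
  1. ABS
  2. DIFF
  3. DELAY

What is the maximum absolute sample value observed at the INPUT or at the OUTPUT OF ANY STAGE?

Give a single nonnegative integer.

Answer: 8

Derivation:
Input: [6, 8, 7, 0] (max |s|=8)
Stage 1 (ABS): |6|=6, |8|=8, |7|=7, |0|=0 -> [6, 8, 7, 0] (max |s|=8)
Stage 2 (DIFF): s[0]=6, 8-6=2, 7-8=-1, 0-7=-7 -> [6, 2, -1, -7] (max |s|=7)
Stage 3 (DELAY): [0, 6, 2, -1] = [0, 6, 2, -1] -> [0, 6, 2, -1] (max |s|=6)
Overall max amplitude: 8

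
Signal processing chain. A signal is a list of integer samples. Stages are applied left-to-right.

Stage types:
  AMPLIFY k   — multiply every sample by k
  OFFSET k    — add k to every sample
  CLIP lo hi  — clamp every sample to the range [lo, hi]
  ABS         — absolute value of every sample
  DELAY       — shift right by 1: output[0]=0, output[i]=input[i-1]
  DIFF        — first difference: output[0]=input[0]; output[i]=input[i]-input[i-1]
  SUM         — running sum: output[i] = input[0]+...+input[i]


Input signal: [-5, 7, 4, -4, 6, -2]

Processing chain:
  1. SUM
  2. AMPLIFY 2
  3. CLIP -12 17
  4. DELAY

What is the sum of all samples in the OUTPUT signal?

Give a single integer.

Answer: 26

Derivation:
Input: [-5, 7, 4, -4, 6, -2]
Stage 1 (SUM): sum[0..0]=-5, sum[0..1]=2, sum[0..2]=6, sum[0..3]=2, sum[0..4]=8, sum[0..5]=6 -> [-5, 2, 6, 2, 8, 6]
Stage 2 (AMPLIFY 2): -5*2=-10, 2*2=4, 6*2=12, 2*2=4, 8*2=16, 6*2=12 -> [-10, 4, 12, 4, 16, 12]
Stage 3 (CLIP -12 17): clip(-10,-12,17)=-10, clip(4,-12,17)=4, clip(12,-12,17)=12, clip(4,-12,17)=4, clip(16,-12,17)=16, clip(12,-12,17)=12 -> [-10, 4, 12, 4, 16, 12]
Stage 4 (DELAY): [0, -10, 4, 12, 4, 16] = [0, -10, 4, 12, 4, 16] -> [0, -10, 4, 12, 4, 16]
Output sum: 26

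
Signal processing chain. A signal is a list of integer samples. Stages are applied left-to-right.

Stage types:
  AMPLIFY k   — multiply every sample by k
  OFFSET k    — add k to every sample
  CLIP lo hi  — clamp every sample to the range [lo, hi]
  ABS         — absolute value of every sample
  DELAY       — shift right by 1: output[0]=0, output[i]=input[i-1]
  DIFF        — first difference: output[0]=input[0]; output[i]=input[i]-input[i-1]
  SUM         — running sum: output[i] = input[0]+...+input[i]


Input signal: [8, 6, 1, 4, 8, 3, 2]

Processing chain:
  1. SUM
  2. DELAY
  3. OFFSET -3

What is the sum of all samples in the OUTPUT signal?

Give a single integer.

Answer: 92

Derivation:
Input: [8, 6, 1, 4, 8, 3, 2]
Stage 1 (SUM): sum[0..0]=8, sum[0..1]=14, sum[0..2]=15, sum[0..3]=19, sum[0..4]=27, sum[0..5]=30, sum[0..6]=32 -> [8, 14, 15, 19, 27, 30, 32]
Stage 2 (DELAY): [0, 8, 14, 15, 19, 27, 30] = [0, 8, 14, 15, 19, 27, 30] -> [0, 8, 14, 15, 19, 27, 30]
Stage 3 (OFFSET -3): 0+-3=-3, 8+-3=5, 14+-3=11, 15+-3=12, 19+-3=16, 27+-3=24, 30+-3=27 -> [-3, 5, 11, 12, 16, 24, 27]
Output sum: 92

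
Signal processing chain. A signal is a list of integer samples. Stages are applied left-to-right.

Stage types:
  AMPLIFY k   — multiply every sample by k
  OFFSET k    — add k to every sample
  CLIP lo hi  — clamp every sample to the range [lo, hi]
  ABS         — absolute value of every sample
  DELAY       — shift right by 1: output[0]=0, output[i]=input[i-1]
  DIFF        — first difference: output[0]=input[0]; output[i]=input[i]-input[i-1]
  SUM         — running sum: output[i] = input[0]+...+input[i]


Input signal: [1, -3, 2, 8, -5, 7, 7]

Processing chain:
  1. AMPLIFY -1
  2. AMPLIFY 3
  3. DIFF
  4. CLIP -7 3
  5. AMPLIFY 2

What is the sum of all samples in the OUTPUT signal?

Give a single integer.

Input: [1, -3, 2, 8, -5, 7, 7]
Stage 1 (AMPLIFY -1): 1*-1=-1, -3*-1=3, 2*-1=-2, 8*-1=-8, -5*-1=5, 7*-1=-7, 7*-1=-7 -> [-1, 3, -2, -8, 5, -7, -7]
Stage 2 (AMPLIFY 3): -1*3=-3, 3*3=9, -2*3=-6, -8*3=-24, 5*3=15, -7*3=-21, -7*3=-21 -> [-3, 9, -6, -24, 15, -21, -21]
Stage 3 (DIFF): s[0]=-3, 9--3=12, -6-9=-15, -24--6=-18, 15--24=39, -21-15=-36, -21--21=0 -> [-3, 12, -15, -18, 39, -36, 0]
Stage 4 (CLIP -7 3): clip(-3,-7,3)=-3, clip(12,-7,3)=3, clip(-15,-7,3)=-7, clip(-18,-7,3)=-7, clip(39,-7,3)=3, clip(-36,-7,3)=-7, clip(0,-7,3)=0 -> [-3, 3, -7, -7, 3, -7, 0]
Stage 5 (AMPLIFY 2): -3*2=-6, 3*2=6, -7*2=-14, -7*2=-14, 3*2=6, -7*2=-14, 0*2=0 -> [-6, 6, -14, -14, 6, -14, 0]
Output sum: -36

Answer: -36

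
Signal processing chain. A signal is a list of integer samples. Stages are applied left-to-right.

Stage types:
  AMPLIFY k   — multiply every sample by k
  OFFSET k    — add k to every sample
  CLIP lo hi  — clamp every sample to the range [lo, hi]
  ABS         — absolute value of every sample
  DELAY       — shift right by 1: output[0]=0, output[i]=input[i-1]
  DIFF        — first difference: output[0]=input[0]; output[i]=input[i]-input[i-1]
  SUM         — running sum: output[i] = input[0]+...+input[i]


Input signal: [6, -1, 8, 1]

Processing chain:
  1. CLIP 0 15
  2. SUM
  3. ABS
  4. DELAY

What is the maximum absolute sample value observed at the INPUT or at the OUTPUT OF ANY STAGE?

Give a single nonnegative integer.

Answer: 15

Derivation:
Input: [6, -1, 8, 1] (max |s|=8)
Stage 1 (CLIP 0 15): clip(6,0,15)=6, clip(-1,0,15)=0, clip(8,0,15)=8, clip(1,0,15)=1 -> [6, 0, 8, 1] (max |s|=8)
Stage 2 (SUM): sum[0..0]=6, sum[0..1]=6, sum[0..2]=14, sum[0..3]=15 -> [6, 6, 14, 15] (max |s|=15)
Stage 3 (ABS): |6|=6, |6|=6, |14|=14, |15|=15 -> [6, 6, 14, 15] (max |s|=15)
Stage 4 (DELAY): [0, 6, 6, 14] = [0, 6, 6, 14] -> [0, 6, 6, 14] (max |s|=14)
Overall max amplitude: 15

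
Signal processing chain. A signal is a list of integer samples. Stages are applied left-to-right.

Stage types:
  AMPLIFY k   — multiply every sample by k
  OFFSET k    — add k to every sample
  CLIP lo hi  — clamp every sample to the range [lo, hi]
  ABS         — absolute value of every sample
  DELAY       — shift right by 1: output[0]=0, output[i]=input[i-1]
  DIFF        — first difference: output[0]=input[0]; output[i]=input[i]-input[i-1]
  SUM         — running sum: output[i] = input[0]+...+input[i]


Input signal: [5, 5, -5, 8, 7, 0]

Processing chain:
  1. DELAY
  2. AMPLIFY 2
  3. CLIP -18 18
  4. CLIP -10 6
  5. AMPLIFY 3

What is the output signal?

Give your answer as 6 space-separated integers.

Answer: 0 18 18 -30 18 18

Derivation:
Input: [5, 5, -5, 8, 7, 0]
Stage 1 (DELAY): [0, 5, 5, -5, 8, 7] = [0, 5, 5, -5, 8, 7] -> [0, 5, 5, -5, 8, 7]
Stage 2 (AMPLIFY 2): 0*2=0, 5*2=10, 5*2=10, -5*2=-10, 8*2=16, 7*2=14 -> [0, 10, 10, -10, 16, 14]
Stage 3 (CLIP -18 18): clip(0,-18,18)=0, clip(10,-18,18)=10, clip(10,-18,18)=10, clip(-10,-18,18)=-10, clip(16,-18,18)=16, clip(14,-18,18)=14 -> [0, 10, 10, -10, 16, 14]
Stage 4 (CLIP -10 6): clip(0,-10,6)=0, clip(10,-10,6)=6, clip(10,-10,6)=6, clip(-10,-10,6)=-10, clip(16,-10,6)=6, clip(14,-10,6)=6 -> [0, 6, 6, -10, 6, 6]
Stage 5 (AMPLIFY 3): 0*3=0, 6*3=18, 6*3=18, -10*3=-30, 6*3=18, 6*3=18 -> [0, 18, 18, -30, 18, 18]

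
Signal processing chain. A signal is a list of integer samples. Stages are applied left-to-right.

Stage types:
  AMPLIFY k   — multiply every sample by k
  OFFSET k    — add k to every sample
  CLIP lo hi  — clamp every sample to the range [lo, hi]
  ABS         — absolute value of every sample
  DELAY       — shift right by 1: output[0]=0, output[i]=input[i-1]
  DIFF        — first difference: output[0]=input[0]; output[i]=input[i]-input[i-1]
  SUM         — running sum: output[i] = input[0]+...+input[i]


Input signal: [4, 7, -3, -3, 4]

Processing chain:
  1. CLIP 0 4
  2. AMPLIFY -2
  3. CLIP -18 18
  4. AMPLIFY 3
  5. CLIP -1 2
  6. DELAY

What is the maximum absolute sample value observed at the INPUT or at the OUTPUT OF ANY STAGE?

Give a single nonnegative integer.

Input: [4, 7, -3, -3, 4] (max |s|=7)
Stage 1 (CLIP 0 4): clip(4,0,4)=4, clip(7,0,4)=4, clip(-3,0,4)=0, clip(-3,0,4)=0, clip(4,0,4)=4 -> [4, 4, 0, 0, 4] (max |s|=4)
Stage 2 (AMPLIFY -2): 4*-2=-8, 4*-2=-8, 0*-2=0, 0*-2=0, 4*-2=-8 -> [-8, -8, 0, 0, -8] (max |s|=8)
Stage 3 (CLIP -18 18): clip(-8,-18,18)=-8, clip(-8,-18,18)=-8, clip(0,-18,18)=0, clip(0,-18,18)=0, clip(-8,-18,18)=-8 -> [-8, -8, 0, 0, -8] (max |s|=8)
Stage 4 (AMPLIFY 3): -8*3=-24, -8*3=-24, 0*3=0, 0*3=0, -8*3=-24 -> [-24, -24, 0, 0, -24] (max |s|=24)
Stage 5 (CLIP -1 2): clip(-24,-1,2)=-1, clip(-24,-1,2)=-1, clip(0,-1,2)=0, clip(0,-1,2)=0, clip(-24,-1,2)=-1 -> [-1, -1, 0, 0, -1] (max |s|=1)
Stage 6 (DELAY): [0, -1, -1, 0, 0] = [0, -1, -1, 0, 0] -> [0, -1, -1, 0, 0] (max |s|=1)
Overall max amplitude: 24

Answer: 24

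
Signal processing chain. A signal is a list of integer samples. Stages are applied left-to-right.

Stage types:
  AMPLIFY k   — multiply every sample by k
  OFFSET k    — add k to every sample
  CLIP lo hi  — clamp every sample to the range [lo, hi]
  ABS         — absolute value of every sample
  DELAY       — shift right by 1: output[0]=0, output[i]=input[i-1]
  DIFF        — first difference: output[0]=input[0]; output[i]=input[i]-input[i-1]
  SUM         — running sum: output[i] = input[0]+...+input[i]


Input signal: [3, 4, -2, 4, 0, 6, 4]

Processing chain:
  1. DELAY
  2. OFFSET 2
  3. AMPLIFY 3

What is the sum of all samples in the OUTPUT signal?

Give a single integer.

Input: [3, 4, -2, 4, 0, 6, 4]
Stage 1 (DELAY): [0, 3, 4, -2, 4, 0, 6] = [0, 3, 4, -2, 4, 0, 6] -> [0, 3, 4, -2, 4, 0, 6]
Stage 2 (OFFSET 2): 0+2=2, 3+2=5, 4+2=6, -2+2=0, 4+2=6, 0+2=2, 6+2=8 -> [2, 5, 6, 0, 6, 2, 8]
Stage 3 (AMPLIFY 3): 2*3=6, 5*3=15, 6*3=18, 0*3=0, 6*3=18, 2*3=6, 8*3=24 -> [6, 15, 18, 0, 18, 6, 24]
Output sum: 87

Answer: 87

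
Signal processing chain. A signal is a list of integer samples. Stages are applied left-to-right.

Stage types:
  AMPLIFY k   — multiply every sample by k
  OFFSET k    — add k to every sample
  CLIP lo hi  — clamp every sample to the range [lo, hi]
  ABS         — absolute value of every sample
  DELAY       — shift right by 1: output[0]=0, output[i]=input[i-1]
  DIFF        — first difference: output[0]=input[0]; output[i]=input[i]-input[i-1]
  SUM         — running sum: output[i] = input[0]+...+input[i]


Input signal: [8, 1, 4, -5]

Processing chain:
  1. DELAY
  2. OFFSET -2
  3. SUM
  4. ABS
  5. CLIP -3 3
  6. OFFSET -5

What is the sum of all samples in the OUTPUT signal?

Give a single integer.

Input: [8, 1, 4, -5]
Stage 1 (DELAY): [0, 8, 1, 4] = [0, 8, 1, 4] -> [0, 8, 1, 4]
Stage 2 (OFFSET -2): 0+-2=-2, 8+-2=6, 1+-2=-1, 4+-2=2 -> [-2, 6, -1, 2]
Stage 3 (SUM): sum[0..0]=-2, sum[0..1]=4, sum[0..2]=3, sum[0..3]=5 -> [-2, 4, 3, 5]
Stage 4 (ABS): |-2|=2, |4|=4, |3|=3, |5|=5 -> [2, 4, 3, 5]
Stage 5 (CLIP -3 3): clip(2,-3,3)=2, clip(4,-3,3)=3, clip(3,-3,3)=3, clip(5,-3,3)=3 -> [2, 3, 3, 3]
Stage 6 (OFFSET -5): 2+-5=-3, 3+-5=-2, 3+-5=-2, 3+-5=-2 -> [-3, -2, -2, -2]
Output sum: -9

Answer: -9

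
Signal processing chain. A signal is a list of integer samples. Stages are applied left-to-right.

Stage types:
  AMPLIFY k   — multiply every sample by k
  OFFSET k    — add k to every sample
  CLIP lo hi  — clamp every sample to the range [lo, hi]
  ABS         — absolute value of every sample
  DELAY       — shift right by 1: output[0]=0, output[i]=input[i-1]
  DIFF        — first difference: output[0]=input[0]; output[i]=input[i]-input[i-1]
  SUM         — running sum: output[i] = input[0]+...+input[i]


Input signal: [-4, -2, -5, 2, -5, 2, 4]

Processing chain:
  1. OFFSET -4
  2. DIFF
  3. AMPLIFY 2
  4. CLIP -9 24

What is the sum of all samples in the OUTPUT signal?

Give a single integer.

Input: [-4, -2, -5, 2, -5, 2, 4]
Stage 1 (OFFSET -4): -4+-4=-8, -2+-4=-6, -5+-4=-9, 2+-4=-2, -5+-4=-9, 2+-4=-2, 4+-4=0 -> [-8, -6, -9, -2, -9, -2, 0]
Stage 2 (DIFF): s[0]=-8, -6--8=2, -9--6=-3, -2--9=7, -9--2=-7, -2--9=7, 0--2=2 -> [-8, 2, -3, 7, -7, 7, 2]
Stage 3 (AMPLIFY 2): -8*2=-16, 2*2=4, -3*2=-6, 7*2=14, -7*2=-14, 7*2=14, 2*2=4 -> [-16, 4, -6, 14, -14, 14, 4]
Stage 4 (CLIP -9 24): clip(-16,-9,24)=-9, clip(4,-9,24)=4, clip(-6,-9,24)=-6, clip(14,-9,24)=14, clip(-14,-9,24)=-9, clip(14,-9,24)=14, clip(4,-9,24)=4 -> [-9, 4, -6, 14, -9, 14, 4]
Output sum: 12

Answer: 12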